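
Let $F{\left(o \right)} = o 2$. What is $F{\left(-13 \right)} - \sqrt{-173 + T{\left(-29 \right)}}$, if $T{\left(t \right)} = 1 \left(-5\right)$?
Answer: $-26 - i \sqrt{178} \approx -26.0 - 13.342 i$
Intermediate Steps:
$T{\left(t \right)} = -5$
$F{\left(o \right)} = 2 o$
$F{\left(-13 \right)} - \sqrt{-173 + T{\left(-29 \right)}} = 2 \left(-13\right) - \sqrt{-173 - 5} = -26 - \sqrt{-178} = -26 - i \sqrt{178}$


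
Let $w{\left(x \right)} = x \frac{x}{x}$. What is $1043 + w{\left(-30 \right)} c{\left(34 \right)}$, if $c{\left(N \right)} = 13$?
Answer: $653$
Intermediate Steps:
$w{\left(x \right)} = x$ ($w{\left(x \right)} = x 1 = x$)
$1043 + w{\left(-30 \right)} c{\left(34 \right)} = 1043 - 390 = 653$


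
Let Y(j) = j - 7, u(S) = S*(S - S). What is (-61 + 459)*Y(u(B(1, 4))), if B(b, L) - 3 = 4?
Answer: -2786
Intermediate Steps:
B(b, L) = 7 (B(b, L) = 3 + 4 = 7)
u(S) = 0 (u(S) = S*0 = 0)
Y(j) = -7 + j
(-61 + 459)*Y(u(B(1, 4))) = (-61 + 459)*(-7 + 0) = 398*(-7) = -2786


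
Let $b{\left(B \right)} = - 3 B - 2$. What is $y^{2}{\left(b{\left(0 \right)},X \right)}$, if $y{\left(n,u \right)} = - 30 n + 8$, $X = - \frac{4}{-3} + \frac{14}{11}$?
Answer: $4624$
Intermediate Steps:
$b{\left(B \right)} = -2 - 3 B$
$X = \frac{86}{33}$ ($X = \left(-4\right) \left(- \frac{1}{3}\right) + 14 \cdot \frac{1}{11} = \frac{4}{3} + \frac{14}{11} = \frac{86}{33} \approx 2.6061$)
$y{\left(n,u \right)} = 8 - 30 n$
$y^{2}{\left(b{\left(0 \right)},X \right)} = \left(8 - 30 \left(-2 - 0\right)\right)^{2} = \left(8 - 30 \left(-2 + 0\right)\right)^{2} = \left(8 - -60\right)^{2} = \left(8 + 60\right)^{2} = 68^{2} = 4624$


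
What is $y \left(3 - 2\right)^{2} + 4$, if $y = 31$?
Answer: $35$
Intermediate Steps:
$y \left(3 - 2\right)^{2} + 4 = 31 \left(3 - 2\right)^{2} + 4 = 31 \cdot 1^{2} + 4 = 31 \cdot 1 + 4 = 31 + 4 = 35$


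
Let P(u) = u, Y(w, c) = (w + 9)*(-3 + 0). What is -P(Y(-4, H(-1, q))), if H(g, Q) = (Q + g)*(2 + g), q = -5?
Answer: 15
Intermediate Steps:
H(g, Q) = (2 + g)*(Q + g)
Y(w, c) = -27 - 3*w (Y(w, c) = (9 + w)*(-3) = -27 - 3*w)
-P(Y(-4, H(-1, q))) = -(-27 - 3*(-4)) = -(-27 + 12) = -1*(-15) = 15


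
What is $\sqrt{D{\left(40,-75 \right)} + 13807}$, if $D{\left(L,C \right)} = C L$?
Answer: $\sqrt{10807} \approx 103.96$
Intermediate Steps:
$\sqrt{D{\left(40,-75 \right)} + 13807} = \sqrt{\left(-75\right) 40 + 13807} = \sqrt{-3000 + 13807} = \sqrt{10807}$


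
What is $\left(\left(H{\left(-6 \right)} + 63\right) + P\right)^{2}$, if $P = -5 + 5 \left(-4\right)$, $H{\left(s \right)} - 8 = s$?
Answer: $1600$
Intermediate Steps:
$H{\left(s \right)} = 8 + s$
$P = -25$ ($P = -5 - 20 = -25$)
$\left(\left(H{\left(-6 \right)} + 63\right) + P\right)^{2} = \left(\left(\left(8 - 6\right) + 63\right) - 25\right)^{2} = \left(\left(2 + 63\right) - 25\right)^{2} = \left(65 - 25\right)^{2} = 40^{2} = 1600$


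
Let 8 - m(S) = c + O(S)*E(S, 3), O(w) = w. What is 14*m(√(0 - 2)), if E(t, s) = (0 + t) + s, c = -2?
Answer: 168 - 42*I*√2 ≈ 168.0 - 59.397*I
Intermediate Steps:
E(t, s) = s + t (E(t, s) = t + s = s + t)
m(S) = 10 - S*(3 + S) (m(S) = 8 - (-2 + S*(3 + S)) = 8 + (2 - S*(3 + S)) = 10 - S*(3 + S))
14*m(√(0 - 2)) = 14*(10 - √(0 - 2)*(3 + √(0 - 2))) = 14*(10 - √(-2)*(3 + √(-2))) = 14*(10 - I*√2*(3 + I*√2)) = 140 - 14*I*√2*(3 + I*√2)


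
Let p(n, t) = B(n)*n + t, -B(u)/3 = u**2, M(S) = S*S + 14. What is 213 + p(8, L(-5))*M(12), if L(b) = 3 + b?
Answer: -242791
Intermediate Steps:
M(S) = 14 + S**2 (M(S) = S**2 + 14 = 14 + S**2)
B(u) = -3*u**2
p(n, t) = t - 3*n**3 (p(n, t) = (-3*n**2)*n + t = -3*n**3 + t = t - 3*n**3)
213 + p(8, L(-5))*M(12) = 213 + ((3 - 5) - 3*8**3)*(14 + 12**2) = 213 + (-2 - 3*512)*(14 + 144) = 213 + (-2 - 1536)*158 = 213 - 1538*158 = 213 - 243004 = -242791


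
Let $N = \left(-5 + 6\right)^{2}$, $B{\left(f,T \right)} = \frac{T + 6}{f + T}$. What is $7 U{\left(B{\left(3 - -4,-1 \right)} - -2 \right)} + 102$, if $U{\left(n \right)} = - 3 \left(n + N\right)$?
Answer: $\frac{43}{2} \approx 21.5$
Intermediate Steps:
$B{\left(f,T \right)} = \frac{6 + T}{T + f}$
$N = 1$ ($N = 1^{2} = 1$)
$U{\left(n \right)} = -3 - 3 n$ ($U{\left(n \right)} = - 3 \left(n + 1\right) = - 3 \left(1 + n\right) = -3 - 3 n$)
$7 U{\left(B{\left(3 - -4,-1 \right)} - -2 \right)} + 102 = 7 \left(-3 - 3 \left(\frac{6 - 1}{-1 + \left(3 - -4\right)} - -2\right)\right) + 102 = 7 \left(-3 - 3 \left(\frac{1}{-1 + \left(3 + 4\right)} 5 + 2\right)\right) + 102 = 7 \left(-3 - 3 \left(\frac{1}{-1 + 7} \cdot 5 + 2\right)\right) + 102 = 7 \left(-3 - 3 \left(\frac{1}{6} \cdot 5 + 2\right)\right) + 102 = 7 \left(-3 - 3 \left(\frac{5}{6} + 2\right)\right) + 102 = 7 \left(-3 - \frac{17}{2}\right) + 102 = 7 \left(- \frac{23}{2}\right) + 102 = - \frac{161}{2} + 102 = \frac{43}{2}$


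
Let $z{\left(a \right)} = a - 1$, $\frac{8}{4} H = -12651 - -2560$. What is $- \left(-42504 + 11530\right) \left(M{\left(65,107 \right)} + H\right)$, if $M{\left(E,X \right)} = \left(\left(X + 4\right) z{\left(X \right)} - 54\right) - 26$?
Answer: $205682847$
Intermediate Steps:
$H = - \frac{10091}{2}$ ($H = \frac{-12651 - -2560}{2} = \frac{-12651 + 2560}{2} = \frac{1}{2} \left(-10091\right) = - \frac{10091}{2} \approx -5045.5$)
$z{\left(a \right)} = -1 + a$
$M{\left(E,X \right)} = -80 + \left(-1 + X\right) \left(4 + X\right)$ ($M{\left(E,X \right)} = \left(\left(X + 4\right) \left(-1 + X\right) - 54\right) - 26 = \left(\left(4 + X\right) \left(-1 + X\right) - 54\right) - 26 = \left(\left(-1 + X\right) \left(4 + X\right) - 54\right) - 26 = \left(-54 + \left(-1 + X\right) \left(4 + X\right)\right) - 26 = -80 + \left(-1 + X\right) \left(4 + X\right)$)
$- \left(-42504 + 11530\right) \left(M{\left(65,107 \right)} + H\right) = - \left(-42504 + 11530\right) \left(\left(-84 + 107^{2} + 3 \cdot 107\right) - \frac{10091}{2}\right) = - \left(-30974\right) \left(\left(-84 + 11449 + 321\right) - \frac{10091}{2}\right) = - \left(-30974\right) \left(11686 - \frac{10091}{2}\right) = - \frac{\left(-30974\right) 13281}{2} = \left(-1\right) \left(-205682847\right) = 205682847$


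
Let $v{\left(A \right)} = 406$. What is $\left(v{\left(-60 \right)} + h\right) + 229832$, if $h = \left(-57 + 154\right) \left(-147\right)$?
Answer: $215979$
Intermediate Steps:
$h = -14259$ ($h = 97 \left(-147\right) = -14259$)
$\left(v{\left(-60 \right)} + h\right) + 229832 = \left(406 - 14259\right) + 229832 = -13853 + 229832 = 215979$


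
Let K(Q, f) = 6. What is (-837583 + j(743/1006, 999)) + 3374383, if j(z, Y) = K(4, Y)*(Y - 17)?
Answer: 2542692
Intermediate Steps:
j(z, Y) = -102 + 6*Y (j(z, Y) = 6*(Y - 17) = 6*(-17 + Y) = -102 + 6*Y)
(-837583 + j(743/1006, 999)) + 3374383 = (-837583 + (-102 + 6*999)) + 3374383 = (-837583 + (-102 + 5994)) + 3374383 = (-837583 + 5892) + 3374383 = -831691 + 3374383 = 2542692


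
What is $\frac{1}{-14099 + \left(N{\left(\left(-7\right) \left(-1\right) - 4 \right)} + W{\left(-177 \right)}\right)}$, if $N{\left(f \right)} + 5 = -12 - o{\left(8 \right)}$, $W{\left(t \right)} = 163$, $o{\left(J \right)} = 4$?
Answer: $- \frac{1}{13957} \approx -7.1649 \cdot 10^{-5}$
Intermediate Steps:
$N{\left(f \right)} = -21$ ($N{\left(f \right)} = -5 - 16 = -21$)
$\frac{1}{-14099 + \left(N{\left(\left(-7\right) \left(-1\right) - 4 \right)} + W{\left(-177 \right)}\right)} = \frac{1}{-14099 + \left(-21 + 163\right)} = \frac{1}{-14099 + 142} = \frac{1}{-13957} = - \frac{1}{13957}$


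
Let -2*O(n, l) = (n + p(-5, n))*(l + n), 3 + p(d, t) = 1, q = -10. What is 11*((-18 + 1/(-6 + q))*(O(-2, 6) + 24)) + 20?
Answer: -6338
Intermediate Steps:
p(d, t) = -2 (p(d, t) = -3 + 1 = -2)
O(n, l) = -(-2 + n)*(l + n)/2 (O(n, l) = -(n - 2)*(l + n)/2 = -(-2 + n)*(l + n)/2)
11*((-18 + 1/(-6 + q))*(O(-2, 6) + 24)) + 20 = 11*((-18 + 1/(-6 - 10))*((6 - 2 - 1/2*(-2)**2 - 1/2*6*(-2)) + 24)) + 20 = 11*((-18 + 1/(-16))*((6 - 2 - 1/2*4 + 6) + 24)) + 20 = 11*((-18 - 1/16)*((6 - 2 - 2 + 6) + 24)) + 20 = 11*(-289*(8 + 24)/16) + 20 = 11*(-289/16*32) + 20 = 11*(-578) + 20 = -6358 + 20 = -6338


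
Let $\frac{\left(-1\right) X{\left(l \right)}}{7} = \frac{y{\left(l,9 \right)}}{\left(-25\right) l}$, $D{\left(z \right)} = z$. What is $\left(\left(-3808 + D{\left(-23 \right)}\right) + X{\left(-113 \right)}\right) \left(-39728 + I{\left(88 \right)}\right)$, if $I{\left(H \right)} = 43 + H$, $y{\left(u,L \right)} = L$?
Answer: $\frac{428543996886}{2825} \approx 1.517 \cdot 10^{8}$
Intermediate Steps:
$X{\left(l \right)} = \frac{63}{25 l}$ ($X{\left(l \right)} = - 7 \frac{9}{\left(-25\right) l} = - 7 \cdot 9 \left(- \frac{1}{25 l}\right) = - 7 \left(- \frac{9}{25 l}\right) = \frac{63}{25 l}$)
$\left(\left(-3808 + D{\left(-23 \right)}\right) + X{\left(-113 \right)}\right) \left(-39728 + I{\left(88 \right)}\right) = \left(\left(-3808 - 23\right) + \frac{63}{25 \left(-113\right)}\right) \left(-39728 + \left(43 + 88\right)\right) = \left(-3831 + \frac{63}{25} \left(- \frac{1}{113}\right)\right) \left(-39728 + 131\right) = \left(-3831 - \frac{63}{2825}\right) \left(-39597\right) = \left(- \frac{10822638}{2825}\right) \left(-39597\right) = \frac{428543996886}{2825}$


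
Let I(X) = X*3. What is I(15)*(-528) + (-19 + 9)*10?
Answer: -23860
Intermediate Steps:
I(X) = 3*X
I(15)*(-528) + (-19 + 9)*10 = (3*15)*(-528) + (-19 + 9)*10 = 45*(-528) - 10*10 = -23760 - 100 = -23860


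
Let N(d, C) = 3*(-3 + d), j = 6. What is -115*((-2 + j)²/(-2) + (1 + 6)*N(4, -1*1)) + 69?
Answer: -1426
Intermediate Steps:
N(d, C) = -9 + 3*d
-115*((-2 + j)²/(-2) + (1 + 6)*N(4, -1*1)) + 69 = -115*((-2 + 6)²/(-2) + (1 + 6)*(-9 + 3*4)) + 69 = -115*(4²*(-½) + 7*(-9 + 12)) + 69 = -115*(16*(-½) + 7*3) + 69 = -115*(-8 + 21) + 69 = -115*13 + 69 = -1495 + 69 = -1426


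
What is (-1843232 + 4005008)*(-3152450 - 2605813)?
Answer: -12448074755088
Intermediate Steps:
(-1843232 + 4005008)*(-3152450 - 2605813) = 2161776*(-5758263) = -12448074755088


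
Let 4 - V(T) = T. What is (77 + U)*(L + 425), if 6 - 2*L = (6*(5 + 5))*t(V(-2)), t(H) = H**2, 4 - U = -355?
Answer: -284272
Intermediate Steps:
U = 359 (U = 4 - 1*(-355) = 4 + 355 = 359)
V(T) = 4 - T
L = -1077 (L = 3 - 6*(5 + 5)*(4 - 1*(-2))**2/2 = 3 - 6*10*(4 + 2)**2/2 = 3 - 30*6**2 = 3 - 30*36 = 3 - 1/2*2160 = 3 - 1080 = -1077)
(77 + U)*(L + 425) = (77 + 359)*(-1077 + 425) = 436*(-652) = -284272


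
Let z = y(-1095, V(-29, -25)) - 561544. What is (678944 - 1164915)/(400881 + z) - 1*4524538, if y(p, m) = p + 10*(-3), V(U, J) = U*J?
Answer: -732015467973/161788 ≈ -4.5245e+6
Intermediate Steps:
V(U, J) = J*U
y(p, m) = -30 + p (y(p, m) = p - 30 = -30 + p)
z = -562669 (z = (-30 - 1095) - 561544 = -1125 - 561544 = -562669)
(678944 - 1164915)/(400881 + z) - 1*4524538 = (678944 - 1164915)/(400881 - 562669) - 1*4524538 = -485971/(-161788) - 4524538 = -485971*(-1/161788) - 4524538 = 485971/161788 - 4524538 = -732015467973/161788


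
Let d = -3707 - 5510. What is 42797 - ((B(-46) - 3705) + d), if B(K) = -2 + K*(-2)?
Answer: 55629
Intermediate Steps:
B(K) = -2 - 2*K
d = -9217
42797 - ((B(-46) - 3705) + d) = 42797 - (((-2 - 2*(-46)) - 3705) - 9217) = 42797 - (((-2 + 92) - 3705) - 9217) = 42797 - ((90 - 3705) - 9217) = 42797 - (-3615 - 9217) = 42797 - 1*(-12832) = 42797 + 12832 = 55629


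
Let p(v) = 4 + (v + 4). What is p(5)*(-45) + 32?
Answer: -553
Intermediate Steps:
p(v) = 8 + v (p(v) = 4 + (4 + v) = 8 + v)
p(5)*(-45) + 32 = (8 + 5)*(-45) + 32 = 13*(-45) + 32 = -585 + 32 = -553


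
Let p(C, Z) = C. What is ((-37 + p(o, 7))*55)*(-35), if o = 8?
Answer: 55825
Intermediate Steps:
((-37 + p(o, 7))*55)*(-35) = ((-37 + 8)*55)*(-35) = -29*55*(-35) = -1595*(-35) = 55825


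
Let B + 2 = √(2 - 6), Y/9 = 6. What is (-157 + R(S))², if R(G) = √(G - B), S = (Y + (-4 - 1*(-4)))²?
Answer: (157 - √2*√(1459 - I))² ≈ 10605.0 + 3.81*I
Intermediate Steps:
Y = 54 (Y = 9*6 = 54)
B = -2 + 2*I (B = -2 + √(2 - 6) = -2 + √(-4) = -2 + 2*I ≈ -2.0 + 2.0*I)
S = 2916 (S = (54 + (-4 - 1*(-4)))² = (54 + (-4 + 4))² = (54 + 0)² = 54² = 2916)
R(G) = √(2 + G - 2*I) (R(G) = √(G - (-2 + 2*I)) = √(G + (2 - 2*I)) = √(2 + G - 2*I))
(-157 + R(S))² = (-157 + √(2 + 2916 - 2*I))² = (-157 + √(2918 - 2*I))²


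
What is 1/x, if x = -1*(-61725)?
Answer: 1/61725 ≈ 1.6201e-5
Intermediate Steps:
x = 61725
1/x = 1/61725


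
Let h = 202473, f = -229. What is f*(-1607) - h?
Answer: 165530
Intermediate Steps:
f*(-1607) - h = -229*(-1607) - 1*202473 = 368003 - 202473 = 165530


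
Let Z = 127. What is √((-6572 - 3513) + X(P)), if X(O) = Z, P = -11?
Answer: I*√9958 ≈ 99.79*I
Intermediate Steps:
X(O) = 127
√((-6572 - 3513) + X(P)) = √((-6572 - 3513) + 127) = √(-10085 + 127) = √(-9958) = I*√9958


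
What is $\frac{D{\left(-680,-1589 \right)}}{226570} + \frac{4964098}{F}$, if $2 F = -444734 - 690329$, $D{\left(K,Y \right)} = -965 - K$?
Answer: $- \frac{449950972135}{51434244782} \approx -8.7481$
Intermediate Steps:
$F = - \frac{1135063}{2}$ ($F = \frac{-444734 - 690329}{2} = \frac{1}{2} \left(-1135063\right) = - \frac{1135063}{2} \approx -5.6753 \cdot 10^{5}$)
$\frac{D{\left(-680,-1589 \right)}}{226570} + \frac{4964098}{F} = \frac{-965 - -680}{226570} + \frac{4964098}{- \frac{1135063}{2}} = \left(-965 + 680\right) \frac{1}{226570} + 4964098 \left(- \frac{2}{1135063}\right) = \left(-285\right) \frac{1}{226570} - \frac{9928196}{1135063} = - \frac{57}{45314} - \frac{9928196}{1135063} = - \frac{449950972135}{51434244782}$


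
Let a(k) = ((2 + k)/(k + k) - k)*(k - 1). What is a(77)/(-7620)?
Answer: 223801/293370 ≈ 0.76286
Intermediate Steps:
a(k) = (-1 + k)*(-k + (2 + k)/(2*k)) (a(k) = ((2 + k)/((2*k)) - k)*(-1 + k) = ((2 + k)*(1/(2*k)) - k)*(-1 + k) = ((2 + k)/(2*k) - k)*(-1 + k) = (-k + (2 + k)/(2*k))*(-1 + k) = (-1 + k)*(-k + (2 + k)/(2*k)))
a(77)/(-7620) = (1/2 - 1/77 - 1*77**2 + (3/2)*77)/(-7620) = (1/2 - 1*1/77 - 1*5929 + 231/2)*(-1/7620) = (1/2 - 1/77 - 5929 + 231/2)*(-1/7620) = -447602/77*(-1/7620) = 223801/293370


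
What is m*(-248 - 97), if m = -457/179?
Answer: 157665/179 ≈ 880.81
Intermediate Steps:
m = -457/179 (m = -457*1/179 = -457/179 ≈ -2.5531)
m*(-248 - 97) = -457*(-248 - 97)/179 = -457/179*(-345) = 157665/179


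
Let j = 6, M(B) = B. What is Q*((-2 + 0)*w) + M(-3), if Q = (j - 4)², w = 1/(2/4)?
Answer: -19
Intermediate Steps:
w = 2 (w = 1/(2*(¼)) = 1/(½) = 2)
Q = 4 (Q = (6 - 4)² = 2² = 4)
Q*((-2 + 0)*w) + M(-3) = 4*((-2 + 0)*2) - 3 = 4*(-2*2) - 3 = 4*(-4) - 3 = -16 - 3 = -19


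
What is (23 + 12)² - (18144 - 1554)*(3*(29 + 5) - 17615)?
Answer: 290541895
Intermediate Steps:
(23 + 12)² - (18144 - 1554)*(3*(29 + 5) - 17615) = 35² - 16590*(3*34 - 17615) = 1225 - 16590*(102 - 17615) = 1225 - 16590*(-17513) = 1225 - 1*(-290540670) = 1225 + 290540670 = 290541895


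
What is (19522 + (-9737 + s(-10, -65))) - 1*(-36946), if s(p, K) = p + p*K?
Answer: 47371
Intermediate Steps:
s(p, K) = p + K*p
(19522 + (-9737 + s(-10, -65))) - 1*(-36946) = (19522 + (-9737 - 10*(1 - 65))) - 1*(-36946) = (19522 + (-9737 - 10*(-64))) + 36946 = (19522 + (-9737 + 640)) + 36946 = (19522 - 9097) + 36946 = 10425 + 36946 = 47371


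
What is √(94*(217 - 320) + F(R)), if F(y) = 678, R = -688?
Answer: 2*I*√2251 ≈ 94.889*I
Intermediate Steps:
√(94*(217 - 320) + F(R)) = √(94*(217 - 320) + 678) = √(94*(-103) + 678) = √(-9682 + 678) = √(-9004) = 2*I*√2251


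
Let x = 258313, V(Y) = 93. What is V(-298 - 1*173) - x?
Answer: -258220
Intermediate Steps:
V(-298 - 1*173) - x = 93 - 1*258313 = 93 - 258313 = -258220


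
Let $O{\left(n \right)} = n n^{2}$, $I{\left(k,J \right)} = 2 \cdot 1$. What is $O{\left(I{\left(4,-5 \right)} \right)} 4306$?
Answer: $34448$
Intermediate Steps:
$I{\left(k,J \right)} = 2$
$O{\left(n \right)} = n^{3}$
$O{\left(I{\left(4,-5 \right)} \right)} 4306 = 2^{3} \cdot 4306 = 8 \cdot 4306 = 34448$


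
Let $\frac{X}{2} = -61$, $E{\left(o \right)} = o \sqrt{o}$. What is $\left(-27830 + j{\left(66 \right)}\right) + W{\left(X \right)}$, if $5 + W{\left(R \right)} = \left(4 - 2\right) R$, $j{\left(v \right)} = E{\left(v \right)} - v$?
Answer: $-28145 + 66 \sqrt{66} \approx -27609.0$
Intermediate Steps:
$E{\left(o \right)} = o^{\frac{3}{2}}$
$X = -122$ ($X = 2 \left(-61\right) = -122$)
$j{\left(v \right)} = v^{\frac{3}{2}} - v$
$W{\left(R \right)} = -5 + 2 R$ ($W{\left(R \right)} = -5 + \left(4 - 2\right) R = -5 + 2 R$)
$\left(-27830 + j{\left(66 \right)}\right) + W{\left(X \right)} = \left(-27830 + \left(66^{\frac{3}{2}} - 66\right)\right) + \left(-5 + 2 \left(-122\right)\right) = \left(-27830 - \left(66 - 66 \sqrt{66}\right)\right) - 249 = \left(-27896 + 66 \sqrt{66}\right) - 249 = -28145 + 66 \sqrt{66}$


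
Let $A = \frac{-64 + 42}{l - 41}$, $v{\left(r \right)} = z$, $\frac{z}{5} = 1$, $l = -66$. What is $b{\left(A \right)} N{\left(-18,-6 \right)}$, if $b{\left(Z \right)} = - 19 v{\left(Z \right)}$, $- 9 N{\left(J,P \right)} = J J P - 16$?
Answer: $- \frac{186200}{9} \approx -20689.0$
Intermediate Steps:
$z = 5$ ($z = 5 \cdot 1 = 5$)
$N{\left(J,P \right)} = \frac{16}{9} - \frac{P J^{2}}{9}$ ($N{\left(J,P \right)} = - \frac{J J P - 16}{9} = - \frac{J^{2} P - 16}{9} = - \frac{P J^{2} - 16}{9} = - \frac{-16 + P J^{2}}{9} = \frac{16}{9} - \frac{P J^{2}}{9}$)
$v{\left(r \right)} = 5$
$A = \frac{22}{107}$ ($A = \frac{-64 + 42}{-66 - 41} = - \frac{22}{-107} = \left(-22\right) \left(- \frac{1}{107}\right) = \frac{22}{107} \approx 0.20561$)
$b{\left(Z \right)} = -95$ ($b{\left(Z \right)} = \left(-19\right) 5 = -95$)
$b{\left(A \right)} N{\left(-18,-6 \right)} = - 95 \left(\frac{16}{9} - - \frac{2 \left(-18\right)^{2}}{3}\right) = - 95 \left(\frac{16}{9} - \left(- \frac{2}{3}\right) 324\right) = - 95 \left(\frac{16}{9} + 216\right) = \left(-95\right) \frac{1960}{9} = - \frac{186200}{9}$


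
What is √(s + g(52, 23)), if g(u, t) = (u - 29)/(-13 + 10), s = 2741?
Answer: 10*√246/3 ≈ 52.281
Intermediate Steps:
g(u, t) = 29/3 - u/3 (g(u, t) = (-29 + u)/(-3) = (-29 + u)*(-⅓) = 29/3 - u/3)
√(s + g(52, 23)) = √(2741 + (29/3 - ⅓*52)) = √(2741 + (29/3 - 52/3)) = √(2741 - 23/3) = √(8200/3) = 10*√246/3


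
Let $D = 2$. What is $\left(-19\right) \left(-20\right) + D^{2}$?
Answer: $384$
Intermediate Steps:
$\left(-19\right) \left(-20\right) + D^{2} = \left(-19\right) \left(-20\right) + 2^{2} = 380 + 4 = 384$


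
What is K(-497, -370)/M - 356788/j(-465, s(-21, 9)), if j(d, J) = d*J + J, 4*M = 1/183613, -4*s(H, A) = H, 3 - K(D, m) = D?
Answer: 223640723197/609 ≈ 3.6723e+8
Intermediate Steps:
K(D, m) = 3 - D
s(H, A) = -H/4
M = 1/734452 (M = (1/4)/183613 = (1/4)*(1/183613) = 1/734452 ≈ 1.3616e-6)
j(d, J) = J + J*d (j(d, J) = J*d + J = J + J*d)
K(-497, -370)/M - 356788/j(-465, s(-21, 9)) = (3 - 1*(-497))/(1/734452) - 356788*4/(21*(1 - 465)) = (3 + 497)*734452 - 356788/((21/4)*(-464)) = 500*734452 - 356788/(-2436) = 367226000 - 356788*(-1/2436) = 367226000 + 89197/609 = 223640723197/609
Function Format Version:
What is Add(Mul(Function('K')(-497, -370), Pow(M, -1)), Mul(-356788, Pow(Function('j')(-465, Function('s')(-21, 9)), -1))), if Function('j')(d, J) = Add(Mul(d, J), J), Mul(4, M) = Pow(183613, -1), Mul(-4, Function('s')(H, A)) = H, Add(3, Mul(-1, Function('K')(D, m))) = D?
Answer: Rational(223640723197, 609) ≈ 3.6723e+8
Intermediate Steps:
Function('K')(D, m) = Add(3, Mul(-1, D))
Function('s')(H, A) = Mul(Rational(-1, 4), H)
M = Rational(1, 734452) (M = Mul(Rational(1, 4), Pow(183613, -1)) = Mul(Rational(1, 4), Rational(1, 183613)) = Rational(1, 734452) ≈ 1.3616e-6)
Function('j')(d, J) = Add(J, Mul(J, d)) (Function('j')(d, J) = Add(Mul(J, d), J) = Add(J, Mul(J, d)))
Add(Mul(Function('K')(-497, -370), Pow(M, -1)), Mul(-356788, Pow(Function('j')(-465, Function('s')(-21, 9)), -1))) = Add(Mul(Add(3, Mul(-1, -497)), Pow(Rational(1, 734452), -1)), Mul(-356788, Pow(Mul(Mul(Rational(-1, 4), -21), Add(1, -465)), -1))) = Add(Mul(Add(3, 497), 734452), Mul(-356788, Pow(Mul(Rational(21, 4), -464), -1))) = Add(Mul(500, 734452), Mul(-356788, Pow(-2436, -1))) = Add(367226000, Mul(-356788, Rational(-1, 2436))) = Add(367226000, Rational(89197, 609)) = Rational(223640723197, 609)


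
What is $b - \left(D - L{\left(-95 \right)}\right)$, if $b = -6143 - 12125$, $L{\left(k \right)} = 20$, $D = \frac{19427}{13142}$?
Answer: $- \frac{239834643}{13142} \approx -18249.0$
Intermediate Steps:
$D = \frac{19427}{13142}$ ($D = 19427 \cdot \frac{1}{13142} = \frac{19427}{13142} \approx 1.4782$)
$b = -18268$ ($b = -6143 - 12125 = -18268$)
$b - \left(D - L{\left(-95 \right)}\right) = -18268 - \left(\frac{19427}{13142} - 20\right) = -18268 - - \frac{243413}{13142} = -18268 + \frac{243413}{13142} = - \frac{239834643}{13142}$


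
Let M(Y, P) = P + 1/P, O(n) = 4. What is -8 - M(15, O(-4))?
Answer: -49/4 ≈ -12.250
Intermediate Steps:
-8 - M(15, O(-4)) = -8 - (4 + 1/4) = -8 - (4 + ¼) = -8 - 1*17/4 = -8 - 17/4 = -49/4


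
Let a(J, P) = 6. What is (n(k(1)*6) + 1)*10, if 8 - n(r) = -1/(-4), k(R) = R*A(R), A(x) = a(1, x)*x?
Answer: 175/2 ≈ 87.500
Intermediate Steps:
A(x) = 6*x
k(R) = 6*R² (k(R) = R*(6*R) = 6*R²)
n(r) = 31/4 (n(r) = 8 - (-1)/(-4) = 8 - (-1)*(-1)/4 = 8 - 1*¼ = 8 - ¼ = 31/4)
(n(k(1)*6) + 1)*10 = (31/4 + 1)*10 = (35/4)*10 = 175/2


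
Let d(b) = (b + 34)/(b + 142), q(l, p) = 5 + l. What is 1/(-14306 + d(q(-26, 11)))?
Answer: -121/1731013 ≈ -6.9901e-5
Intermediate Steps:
d(b) = (34 + b)/(142 + b)
1/(-14306 + d(q(-26, 11))) = 1/(-14306 + (34 + (5 - 26))/(142 + (5 - 26))) = 1/(-14306 + (34 - 21)/(142 - 21)) = 1/(-14306 + 13/121) = 1/(-1731013/121) = -121/1731013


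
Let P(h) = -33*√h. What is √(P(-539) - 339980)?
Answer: √(-339980 - 231*I*√11) ≈ 0.657 - 583.08*I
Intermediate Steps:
√(P(-539) - 339980) = √(-231*I*√11 - 339980) = √(-339980 - 231*I*√11)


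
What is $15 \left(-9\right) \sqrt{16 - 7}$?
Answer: $-405$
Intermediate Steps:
$15 \left(-9\right) \sqrt{16 - 7} = - 135 \sqrt{9} = \left(-135\right) 3 = -405$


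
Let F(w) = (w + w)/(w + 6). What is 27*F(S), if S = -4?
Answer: -108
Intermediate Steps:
F(w) = 2*w/(6 + w) (F(w) = (2*w)/(6 + w) = 2*w/(6 + w))
27*F(S) = 27*(2*(-4)/(6 - 4)) = 27*(2*(-4)/2) = 27*(2*(-4)*(½)) = 27*(-4) = -108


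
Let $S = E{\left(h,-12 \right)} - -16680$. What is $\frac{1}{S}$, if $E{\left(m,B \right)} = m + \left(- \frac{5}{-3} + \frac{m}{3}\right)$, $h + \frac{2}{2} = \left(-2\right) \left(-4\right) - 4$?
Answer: $\frac{3}{50057} \approx 5.9932 \cdot 10^{-5}$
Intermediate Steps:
$h = 3$ ($h = -1 - -4 = -1 + \left(8 - 4\right) = -1 + 4 = 3$)
$E{\left(m,B \right)} = \frac{5}{3} + \frac{4 m}{3}$ ($E{\left(m,B \right)} = m + \left(\left(-5\right) \left(- \frac{1}{3}\right) + m \frac{1}{3}\right) = m + \left(\frac{5}{3} + \frac{m}{3}\right) = \frac{5}{3} + \frac{4 m}{3}$)
$S = \frac{50057}{3}$ ($S = \left(\frac{5}{3} + \frac{4}{3} \cdot 3\right) - -16680 = \left(\frac{5}{3} + 4\right) + 16680 = \frac{17}{3} + 16680 = \frac{50057}{3} \approx 16686.0$)
$\frac{1}{S} = \frac{1}{\frac{50057}{3}} = \frac{3}{50057}$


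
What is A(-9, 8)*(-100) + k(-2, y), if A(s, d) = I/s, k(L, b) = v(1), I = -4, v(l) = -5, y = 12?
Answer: -445/9 ≈ -49.444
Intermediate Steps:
k(L, b) = -5
A(s, d) = -4/s
A(-9, 8)*(-100) + k(-2, y) = -4/(-9)*(-100) - 5 = -4*(-⅑)*(-100) - 5 = (4/9)*(-100) - 5 = -400/9 - 5 = -445/9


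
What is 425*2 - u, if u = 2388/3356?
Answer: 712553/839 ≈ 849.29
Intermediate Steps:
u = 597/839 (u = 2388*(1/3356) = 597/839 ≈ 0.71156)
425*2 - u = 425*2 - 1*597/839 = 850 - 597/839 = 712553/839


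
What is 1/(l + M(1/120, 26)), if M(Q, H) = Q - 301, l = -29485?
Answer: -120/3574319 ≈ -3.3573e-5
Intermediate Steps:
M(Q, H) = -301 + Q
1/(l + M(1/120, 26)) = 1/(-29485 + (-301 + 1/120)) = 1/(-29485 - 36119/120) = 1/(-3574319/120) = -120/3574319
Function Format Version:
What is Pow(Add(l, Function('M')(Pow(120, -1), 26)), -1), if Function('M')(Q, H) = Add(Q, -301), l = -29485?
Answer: Rational(-120, 3574319) ≈ -3.3573e-5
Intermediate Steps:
Function('M')(Q, H) = Add(-301, Q)
Pow(Add(l, Function('M')(Pow(120, -1), 26)), -1) = Pow(Add(-29485, Add(-301, Pow(120, -1))), -1) = Pow(Add(-29485, Add(-301, Rational(1, 120))), -1) = Pow(Add(-29485, Rational(-36119, 120)), -1) = Pow(Rational(-3574319, 120), -1) = Rational(-120, 3574319)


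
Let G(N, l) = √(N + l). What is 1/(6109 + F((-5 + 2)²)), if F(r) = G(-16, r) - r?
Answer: 6100/37210007 - I*√7/37210007 ≈ 0.00016393 - 7.1103e-8*I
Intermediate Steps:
F(r) = √(-16 + r) - r
1/(6109 + F((-5 + 2)²)) = 1/(6109 + (√(-16 + (-5 + 2)²) - (-5 + 2)²)) = 1/(6109 + (√(-16 + (-3)²) - 1*(-3)²)) = 1/(6109 + (√(-16 + 9) - 1*9)) = 1/(6109 + (√(-7) - 9)) = 1/(6109 + (I*√7 - 9)) = 1/(6109 + (-9 + I*√7)) = 1/(6100 + I*√7)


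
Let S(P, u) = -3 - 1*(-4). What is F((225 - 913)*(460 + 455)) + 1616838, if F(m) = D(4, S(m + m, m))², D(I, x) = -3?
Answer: 1616847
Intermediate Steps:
S(P, u) = 1 (S(P, u) = -3 + 4 = 1)
F(m) = 9 (F(m) = (-3)² = 9)
F((225 - 913)*(460 + 455)) + 1616838 = 9 + 1616838 = 1616847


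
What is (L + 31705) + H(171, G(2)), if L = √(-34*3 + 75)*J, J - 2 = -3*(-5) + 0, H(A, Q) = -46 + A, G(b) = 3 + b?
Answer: 31830 + 51*I*√3 ≈ 31830.0 + 88.335*I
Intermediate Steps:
J = 17 (J = 2 + (-3*(-5) + 0) = 2 + (15 + 0) = 2 + 15 = 17)
L = 51*I*√3 (L = √(-34*3 + 75)*17 = √(-102 + 75)*17 = √(-27)*17 = (3*I*√3)*17 = 51*I*√3 ≈ 88.335*I)
(L + 31705) + H(171, G(2)) = (51*I*√3 + 31705) + (-46 + 171) = (31705 + 51*I*√3) + 125 = 31830 + 51*I*√3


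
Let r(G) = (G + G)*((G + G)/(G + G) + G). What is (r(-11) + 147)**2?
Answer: 134689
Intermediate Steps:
r(G) = 2*G*(1 + G) (r(G) = (2*G)*((2*G)/((2*G)) + G) = (2*G)*((2*G)*(1/(2*G)) + G) = (2*G)*(1 + G) = 2*G*(1 + G))
(r(-11) + 147)**2 = (2*(-11)*(1 - 11) + 147)**2 = (2*(-11)*(-10) + 147)**2 = (220 + 147)**2 = 367**2 = 134689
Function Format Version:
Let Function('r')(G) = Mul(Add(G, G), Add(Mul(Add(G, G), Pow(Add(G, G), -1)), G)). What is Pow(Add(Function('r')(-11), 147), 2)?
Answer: 134689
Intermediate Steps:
Function('r')(G) = Mul(2, G, Add(1, G)) (Function('r')(G) = Mul(Mul(2, G), Add(Mul(Mul(2, G), Pow(Mul(2, G), -1)), G)) = Mul(Mul(2, G), Add(Mul(Mul(2, G), Mul(Rational(1, 2), Pow(G, -1))), G)) = Mul(Mul(2, G), Add(1, G)) = Mul(2, G, Add(1, G)))
Pow(Add(Function('r')(-11), 147), 2) = Pow(Add(Mul(2, -11, Add(1, -11)), 147), 2) = Pow(Add(Mul(2, -11, -10), 147), 2) = Pow(Add(220, 147), 2) = Pow(367, 2) = 134689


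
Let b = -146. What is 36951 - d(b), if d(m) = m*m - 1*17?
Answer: 15652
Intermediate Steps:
d(m) = -17 + m**2 (d(m) = m**2 - 17 = -17 + m**2)
36951 - d(b) = 36951 - (-17 + (-146)**2) = 36951 - (-17 + 21316) = 36951 - 1*21299 = 36951 - 21299 = 15652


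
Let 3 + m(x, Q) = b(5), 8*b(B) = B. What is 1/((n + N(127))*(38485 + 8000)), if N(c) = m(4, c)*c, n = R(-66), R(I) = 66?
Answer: -8/87624225 ≈ -9.1299e-8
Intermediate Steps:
b(B) = B/8
m(x, Q) = -19/8 (m(x, Q) = -3 + (1/8)*5 = -3 + 5/8 = -19/8)
n = 66
N(c) = -19*c/8
1/((n + N(127))*(38485 + 8000)) = 1/((66 - 19/8*127)*(38485 + 8000)) = 1/((66 - 2413/8)*46485) = 1/(-1885/8*46485) = 1/(-87624225/8) = -8/87624225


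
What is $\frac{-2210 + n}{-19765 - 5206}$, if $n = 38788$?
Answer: $- \frac{36578}{24971} \approx -1.4648$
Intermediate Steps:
$\frac{-2210 + n}{-19765 - 5206} = \frac{-2210 + 38788}{-19765 - 5206} = \frac{36578}{-24971} = 36578 \left(- \frac{1}{24971}\right) = - \frac{36578}{24971}$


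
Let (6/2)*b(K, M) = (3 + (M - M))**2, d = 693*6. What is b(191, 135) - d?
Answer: -4155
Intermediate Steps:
d = 4158
b(K, M) = 3 (b(K, M) = (3 + (M - M))**2/3 = (3 + 0)**2/3 = (1/3)*3**2 = (1/3)*9 = 3)
b(191, 135) - d = 3 - 1*4158 = 3 - 4158 = -4155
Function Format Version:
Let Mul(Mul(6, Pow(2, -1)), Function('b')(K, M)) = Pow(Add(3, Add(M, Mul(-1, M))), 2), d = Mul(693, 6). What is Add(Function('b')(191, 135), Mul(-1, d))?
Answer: -4155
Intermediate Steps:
d = 4158
Function('b')(K, M) = 3 (Function('b')(K, M) = Mul(Rational(1, 3), Pow(Add(3, Add(M, Mul(-1, M))), 2)) = Mul(Rational(1, 3), Pow(Add(3, 0), 2)) = Mul(Rational(1, 3), Pow(3, 2)) = Mul(Rational(1, 3), 9) = 3)
Add(Function('b')(191, 135), Mul(-1, d)) = Add(3, Mul(-1, 4158)) = Add(3, -4158) = -4155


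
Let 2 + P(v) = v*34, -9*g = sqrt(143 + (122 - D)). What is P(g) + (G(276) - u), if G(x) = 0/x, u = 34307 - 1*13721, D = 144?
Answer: -185666/9 ≈ -20630.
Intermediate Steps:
u = 20586 (u = 34307 - 13721 = 20586)
G(x) = 0
g = -11/9 (g = -sqrt(143 + (122 - 1*144))/9 = -sqrt(143 + (122 - 144))/9 = -sqrt(143 - 22)/9 = -sqrt(121)/9 = -1/9*11 = -11/9 ≈ -1.2222)
P(v) = -2 + 34*v (P(v) = -2 + v*34 = -2 + 34*v)
P(g) + (G(276) - u) = (-2 + 34*(-11/9)) + (0 - 1*20586) = (-2 - 374/9) + (0 - 20586) = -392/9 - 20586 = -185666/9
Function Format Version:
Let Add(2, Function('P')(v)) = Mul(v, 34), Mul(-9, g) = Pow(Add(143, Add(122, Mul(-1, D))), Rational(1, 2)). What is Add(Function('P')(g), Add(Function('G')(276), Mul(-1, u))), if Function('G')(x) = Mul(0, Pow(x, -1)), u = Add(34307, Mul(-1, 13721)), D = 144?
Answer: Rational(-185666, 9) ≈ -20630.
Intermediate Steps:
u = 20586 (u = Add(34307, -13721) = 20586)
Function('G')(x) = 0
g = Rational(-11, 9) (g = Mul(Rational(-1, 9), Pow(Add(143, Add(122, Mul(-1, 144))), Rational(1, 2))) = Mul(Rational(-1, 9), Pow(Add(143, Add(122, -144)), Rational(1, 2))) = Mul(Rational(-1, 9), Pow(Add(143, -22), Rational(1, 2))) = Mul(Rational(-1, 9), Pow(121, Rational(1, 2))) = Mul(Rational(-1, 9), 11) = Rational(-11, 9) ≈ -1.2222)
Function('P')(v) = Add(-2, Mul(34, v)) (Function('P')(v) = Add(-2, Mul(v, 34)) = Add(-2, Mul(34, v)))
Add(Function('P')(g), Add(Function('G')(276), Mul(-1, u))) = Add(Add(-2, Mul(34, Rational(-11, 9))), Add(0, Mul(-1, 20586))) = Add(Add(-2, Rational(-374, 9)), Add(0, -20586)) = Add(Rational(-392, 9), -20586) = Rational(-185666, 9)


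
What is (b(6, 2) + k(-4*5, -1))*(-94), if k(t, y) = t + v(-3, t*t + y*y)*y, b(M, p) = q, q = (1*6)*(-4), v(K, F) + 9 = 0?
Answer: 3290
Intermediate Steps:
v(K, F) = -9 (v(K, F) = -9 + 0 = -9)
q = -24 (q = 6*(-4) = -24)
b(M, p) = -24
k(t, y) = t - 9*y
(b(6, 2) + k(-4*5, -1))*(-94) = (-24 + (-4*5 - 9*(-1)))*(-94) = (-24 + (-20 + 9))*(-94) = (-24 - 11)*(-94) = -35*(-94) = 3290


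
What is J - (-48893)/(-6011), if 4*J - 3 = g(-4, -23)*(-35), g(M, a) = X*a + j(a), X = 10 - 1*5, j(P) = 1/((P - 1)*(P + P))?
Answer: 26514266159/26544576 ≈ 998.86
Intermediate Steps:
j(P) = 1/(2*P*(-1 + P)) (j(P) = 1/((-1 + P)*(2*P)) = 1/(2*P*(-1 + P)))
X = 5 (X = 10 - 5 = 5)
g(M, a) = 5*a + 1/(2*a*(-1 + a))
J = 4446877/4416 (J = ¾ + (((½)*(1 + 10*(-23)²*(-1 - 23))/(-23*(-1 - 23)))*(-35))/4 = ¾ + (((½)*(-1/23)*(1 + 10*529*(-24))/(-24))*(-35))/4 = ¾ + (((½)*(-1/23)*(-1/24)*(1 - 126960))*(-35))/4 = ¾ + (((½)*(-1/23)*(-1/24)*(-126959))*(-35))/4 = ¾ + (-126959/1104*(-35))/4 = ¾ + (¼)*(4443565/1104) = ¾ + 4443565/4416 = 4446877/4416 ≈ 1007.0)
J - (-48893)/(-6011) = 4446877/4416 - (-48893)/(-6011) = 4446877/4416 - (-48893)*(-1)/6011 = 4446877/4416 - 1*48893/6011 = 4446877/4416 - 48893/6011 = 26514266159/26544576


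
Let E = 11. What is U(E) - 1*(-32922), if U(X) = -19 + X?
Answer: 32914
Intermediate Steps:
U(E) - 1*(-32922) = (-19 + 11) - 1*(-32922) = -8 + 32922 = 32914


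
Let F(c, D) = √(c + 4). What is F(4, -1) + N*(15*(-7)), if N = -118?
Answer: 12390 + 2*√2 ≈ 12393.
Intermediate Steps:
F(c, D) = √(4 + c)
F(4, -1) + N*(15*(-7)) = √(4 + 4) - 1770*(-7) = √8 - 118*(-105) = 2*√2 + 12390 = 12390 + 2*√2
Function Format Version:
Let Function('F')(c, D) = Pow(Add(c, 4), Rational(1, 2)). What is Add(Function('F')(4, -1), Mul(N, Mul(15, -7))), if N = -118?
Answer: Add(12390, Mul(2, Pow(2, Rational(1, 2)))) ≈ 12393.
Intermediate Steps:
Function('F')(c, D) = Pow(Add(4, c), Rational(1, 2))
Add(Function('F')(4, -1), Mul(N, Mul(15, -7))) = Add(Pow(Add(4, 4), Rational(1, 2)), Mul(-118, Mul(15, -7))) = Add(Pow(8, Rational(1, 2)), Mul(-118, -105)) = Add(Mul(2, Pow(2, Rational(1, 2))), 12390) = Add(12390, Mul(2, Pow(2, Rational(1, 2))))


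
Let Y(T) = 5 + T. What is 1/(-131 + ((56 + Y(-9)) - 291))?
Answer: -1/370 ≈ -0.0027027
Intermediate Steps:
1/(-131 + ((56 + Y(-9)) - 291)) = 1/(-131 + ((56 + (5 - 9)) - 291)) = 1/(-131 + ((56 - 4) - 291)) = 1/(-131 + (52 - 291)) = 1/(-131 - 239) = 1/(-370) = -1/370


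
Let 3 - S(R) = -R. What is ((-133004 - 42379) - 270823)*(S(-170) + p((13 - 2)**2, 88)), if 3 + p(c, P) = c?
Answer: 21864094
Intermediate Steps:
S(R) = 3 + R (S(R) = 3 - (-1)*R = 3 + R)
p(c, P) = -3 + c
((-133004 - 42379) - 270823)*(S(-170) + p((13 - 2)**2, 88)) = ((-133004 - 42379) - 270823)*((3 - 170) + (-3 + (13 - 2)**2)) = (-175383 - 270823)*(-167 + (-3 + 11**2)) = -446206*(-167 + (-3 + 121)) = -446206*(-167 + 118) = -446206*(-49) = 21864094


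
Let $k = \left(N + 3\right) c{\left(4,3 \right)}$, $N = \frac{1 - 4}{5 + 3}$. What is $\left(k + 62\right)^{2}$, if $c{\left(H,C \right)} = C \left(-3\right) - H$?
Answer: $\frac{49729}{64} \approx 777.02$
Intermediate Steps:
$c{\left(H,C \right)} = - H - 3 C$ ($c{\left(H,C \right)} = - 3 C - H = - H - 3 C$)
$N = - \frac{3}{8} \approx -0.375$
$k = - \frac{273}{8}$ ($k = \left(- \frac{3}{8} + 3\right) \left(\left(-1\right) 4 - 9\right) = \frac{21 \left(-4 - 9\right)}{8} = \frac{21}{8} \left(-13\right) = - \frac{273}{8} \approx -34.125$)
$\left(k + 62\right)^{2} = \left(- \frac{273}{8} + 62\right)^{2} = \left(\frac{223}{8}\right)^{2} = \frac{49729}{64}$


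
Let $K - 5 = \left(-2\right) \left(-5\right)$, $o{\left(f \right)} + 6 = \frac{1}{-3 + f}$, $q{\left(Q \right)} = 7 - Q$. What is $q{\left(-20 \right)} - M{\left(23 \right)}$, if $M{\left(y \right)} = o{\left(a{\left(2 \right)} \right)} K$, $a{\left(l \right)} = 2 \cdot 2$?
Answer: $102$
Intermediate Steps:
$a{\left(l \right)} = 4$
$o{\left(f \right)} = -6 + \frac{1}{-3 + f}$
$K = 15$ ($K = 5 - -10 = 5 + 10 = 15$)
$M{\left(y \right)} = -75$ ($M{\left(y \right)} = \frac{19 - 24}{-3 + 4} \cdot 15 = \frac{19 - 24}{1} \cdot 15 = 1 \left(-5\right) 15 = \left(-5\right) 15 = -75$)
$q{\left(-20 \right)} - M{\left(23 \right)} = \left(7 - -20\right) - -75 = \left(7 + 20\right) + 75 = 27 + 75 = 102$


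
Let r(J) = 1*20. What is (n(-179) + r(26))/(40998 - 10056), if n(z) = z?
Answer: -53/10314 ≈ -0.0051386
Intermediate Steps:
r(J) = 20
(n(-179) + r(26))/(40998 - 10056) = (-179 + 20)/(40998 - 10056) = -159/30942 = -159*1/30942 = -53/10314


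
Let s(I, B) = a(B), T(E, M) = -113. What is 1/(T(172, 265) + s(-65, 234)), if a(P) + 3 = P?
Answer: 1/118 ≈ 0.0084746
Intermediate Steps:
a(P) = -3 + P
s(I, B) = -3 + B
1/(T(172, 265) + s(-65, 234)) = 1/(-113 + (-3 + 234)) = 1/(-113 + 231) = 1/118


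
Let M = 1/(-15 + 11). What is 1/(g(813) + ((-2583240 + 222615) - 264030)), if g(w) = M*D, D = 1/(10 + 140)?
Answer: -600/1574793001 ≈ -3.8100e-7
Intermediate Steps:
M = -1/4 (M = 1/(-4) = -1/4 ≈ -0.25000)
D = 1/150 ≈ 0.0066667
g(w) = -1/600 (g(w) = -1/4*1/150 = -1/600)
1/(g(813) + ((-2583240 + 222615) - 264030)) = 1/(-1/600 + ((-2583240 + 222615) - 264030)) = 1/(-1/600 + (-2360625 - 264030)) = 1/(-1/600 - 2624655) = 1/(-1574793001/600) = -600/1574793001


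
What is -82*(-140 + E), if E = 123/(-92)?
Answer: 533123/46 ≈ 11590.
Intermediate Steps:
E = -123/92 (E = 123*(-1/92) = -123/92 ≈ -1.3370)
-82*(-140 + E) = -82*(-140 - 123/92) = -82*(-13003/92) = 533123/46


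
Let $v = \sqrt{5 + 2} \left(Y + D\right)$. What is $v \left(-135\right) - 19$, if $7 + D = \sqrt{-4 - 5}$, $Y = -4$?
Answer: $-19 + \sqrt{7} \left(1485 - 405 i\right) \approx 3909.9 - 1071.5 i$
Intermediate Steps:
$D = -7 + 3 i$ ($D = -7 + \sqrt{-4 - 5} = -7 + \sqrt{-9} = -7 + 3 i \approx -7.0 + 3.0 i$)
$v = \sqrt{7} \left(-11 + 3 i\right)$ ($v = \sqrt{5 + 2} \left(-4 - \left(7 - 3 i\right)\right) = \sqrt{7} \left(-11 + 3 i\right) \approx -29.103 + 7.9373 i$)
$v \left(-135\right) - 19 = \sqrt{7} \left(-11 + 3 i\right) \left(-135\right) - 19 = - 135 \sqrt{7} \left(-11 + 3 i\right) - 19 = -19 - 135 \sqrt{7} \left(-11 + 3 i\right)$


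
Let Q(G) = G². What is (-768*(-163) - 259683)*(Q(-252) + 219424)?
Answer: -38053533072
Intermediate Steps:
(-768*(-163) - 259683)*(Q(-252) + 219424) = (-768*(-163) - 259683)*((-252)² + 219424) = (125184 - 259683)*(63504 + 219424) = -134499*282928 = -38053533072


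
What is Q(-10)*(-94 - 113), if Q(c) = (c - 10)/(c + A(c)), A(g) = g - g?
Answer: -414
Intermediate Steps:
A(g) = 0
Q(c) = (-10 + c)/c (Q(c) = (c - 10)/(c + 0) = (-10 + c)/c)
Q(-10)*(-94 - 113) = ((-10 - 10)/(-10))*(-94 - 113) = -⅒*(-20)*(-207) = 2*(-207) = -414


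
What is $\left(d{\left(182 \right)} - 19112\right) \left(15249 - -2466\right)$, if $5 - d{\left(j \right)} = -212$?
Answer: $-334724925$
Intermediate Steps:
$d{\left(j \right)} = 217$ ($d{\left(j \right)} = 5 - -212 = 5 + 212 = 217$)
$\left(d{\left(182 \right)} - 19112\right) \left(15249 - -2466\right) = \left(217 - 19112\right) \left(15249 - -2466\right) = - 18895 \left(15249 + 2466\right) = \left(-18895\right) 17715 = -334724925$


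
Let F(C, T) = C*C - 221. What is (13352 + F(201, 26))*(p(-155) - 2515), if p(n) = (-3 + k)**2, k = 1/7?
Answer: -6575603220/49 ≈ -1.3420e+8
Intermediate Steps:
F(C, T) = -221 + C**2 (F(C, T) = C**2 - 221 = -221 + C**2)
k = 1/7 ≈ 0.14286
p(n) = 400/49 (p(n) = (-3 + 1/7)**2 = (-20/7)**2 = 400/49)
(13352 + F(201, 26))*(p(-155) - 2515) = (13352 + (-221 + 201**2))*(400/49 - 2515) = (13352 + (-221 + 40401))*(-122835/49) = (13352 + 40180)*(-122835/49) = 53532*(-122835/49) = -6575603220/49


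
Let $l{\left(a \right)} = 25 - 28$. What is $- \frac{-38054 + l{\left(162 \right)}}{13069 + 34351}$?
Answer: $\frac{38057}{47420} \approx 0.80255$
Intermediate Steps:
$l{\left(a \right)} = -3$
$- \frac{-38054 + l{\left(162 \right)}}{13069 + 34351} = - \frac{-38054 - 3}{13069 + 34351} = - \frac{-38057}{47420} = \left(-1\right) \left(- \frac{38057}{47420}\right) = \frac{38057}{47420}$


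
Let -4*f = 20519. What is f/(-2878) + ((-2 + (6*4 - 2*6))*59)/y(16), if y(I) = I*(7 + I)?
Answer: 448221/132388 ≈ 3.3857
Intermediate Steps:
f = -20519/4 (f = -¼*20519 = -20519/4 ≈ -5129.8)
f/(-2878) + ((-2 + (6*4 - 2*6))*59)/y(16) = -20519/4/(-2878) + ((-2 + (6*4 - 2*6))*59)/((16*(7 + 16))) = -20519/4*(-1/2878) + ((-2 + (24 - 12))*59)/((16*23)) = 20519/11512 + ((-2 + 12)*59)/368 = 20519/11512 + (10*59)*(1/368) = 20519/11512 + 590*(1/368) = 20519/11512 + 295/184 = 448221/132388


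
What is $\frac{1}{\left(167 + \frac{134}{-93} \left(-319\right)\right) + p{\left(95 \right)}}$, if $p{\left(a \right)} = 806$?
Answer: $\frac{93}{133235} \approx 0.00069802$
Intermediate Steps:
$\frac{1}{\left(167 + \frac{134}{-93} \left(-319\right)\right) + p{\left(95 \right)}} = \frac{1}{\left(167 + \frac{134}{-93} \left(-319\right)\right) + 806} = \frac{1}{\left(167 + 134 \left(- \frac{1}{93}\right) \left(-319\right)\right) + 806} = \frac{1}{\left(167 - - \frac{42746}{93}\right) + 806} = \frac{1}{\left(167 + \frac{42746}{93}\right) + 806} = \frac{1}{\frac{58277}{93} + 806} = \frac{1}{\frac{133235}{93}} = \frac{93}{133235}$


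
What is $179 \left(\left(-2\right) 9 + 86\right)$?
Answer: $12172$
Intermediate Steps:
$179 \left(\left(-2\right) 9 + 86\right) = 179 \left(-18 + 86\right) = 179 \cdot 68 = 12172$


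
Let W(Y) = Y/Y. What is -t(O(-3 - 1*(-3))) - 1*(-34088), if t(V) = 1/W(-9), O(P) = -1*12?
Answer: 34087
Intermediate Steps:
O(P) = -12
W(Y) = 1
t(V) = 1 (t(V) = 1/1 = 1)
-t(O(-3 - 1*(-3))) - 1*(-34088) = -1*1 - 1*(-34088) = -1 + 34088 = 34087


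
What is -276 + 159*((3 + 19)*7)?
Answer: 24210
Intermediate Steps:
-276 + 159*((3 + 19)*7) = -276 + 159*(22*7) = -276 + 159*154 = -276 + 24486 = 24210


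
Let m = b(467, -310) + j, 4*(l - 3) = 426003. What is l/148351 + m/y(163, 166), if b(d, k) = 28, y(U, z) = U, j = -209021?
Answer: -123947841727/96724852 ≈ -1281.4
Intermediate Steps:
l = 426015/4 (l = 3 + (1/4)*426003 = 3 + 426003/4 = 426015/4 ≈ 1.0650e+5)
m = -208993 (m = 28 - 209021 = -208993)
l/148351 + m/y(163, 166) = (426015/4)/148351 - 208993/163 = (426015/4)*(1/148351) - 208993*1/163 = 426015/593404 - 208993/163 = -123947841727/96724852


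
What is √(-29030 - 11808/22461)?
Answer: I*√1627311024902/7487 ≈ 170.38*I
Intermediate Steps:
√(-29030 - 11808/22461) = √(-29030 - 11808*1/22461) = √(-29030 - 3936/7487) = √(-217351546/7487) = I*√1627311024902/7487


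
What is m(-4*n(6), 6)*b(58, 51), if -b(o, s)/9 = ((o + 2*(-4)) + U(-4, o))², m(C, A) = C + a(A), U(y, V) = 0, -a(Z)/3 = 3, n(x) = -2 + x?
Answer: 562500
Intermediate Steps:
a(Z) = -9 (a(Z) = -3*3 = -9)
m(C, A) = -9 + C (m(C, A) = C - 9 = -9 + C)
b(o, s) = -9*(-8 + o)² (b(o, s) = -9*((o + 2*(-4)) + 0)² = -9*((o - 8) + 0)² = -9*((-8 + o) + 0)² = -9*(-8 + o)²)
m(-4*n(6), 6)*b(58, 51) = (-9 - 4*(-2 + 6))*(-9*(-8 + 58)²) = (-9 - 4*4)*(-9*50²) = (-9 - 16)*(-9*2500) = -25*(-22500) = 562500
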